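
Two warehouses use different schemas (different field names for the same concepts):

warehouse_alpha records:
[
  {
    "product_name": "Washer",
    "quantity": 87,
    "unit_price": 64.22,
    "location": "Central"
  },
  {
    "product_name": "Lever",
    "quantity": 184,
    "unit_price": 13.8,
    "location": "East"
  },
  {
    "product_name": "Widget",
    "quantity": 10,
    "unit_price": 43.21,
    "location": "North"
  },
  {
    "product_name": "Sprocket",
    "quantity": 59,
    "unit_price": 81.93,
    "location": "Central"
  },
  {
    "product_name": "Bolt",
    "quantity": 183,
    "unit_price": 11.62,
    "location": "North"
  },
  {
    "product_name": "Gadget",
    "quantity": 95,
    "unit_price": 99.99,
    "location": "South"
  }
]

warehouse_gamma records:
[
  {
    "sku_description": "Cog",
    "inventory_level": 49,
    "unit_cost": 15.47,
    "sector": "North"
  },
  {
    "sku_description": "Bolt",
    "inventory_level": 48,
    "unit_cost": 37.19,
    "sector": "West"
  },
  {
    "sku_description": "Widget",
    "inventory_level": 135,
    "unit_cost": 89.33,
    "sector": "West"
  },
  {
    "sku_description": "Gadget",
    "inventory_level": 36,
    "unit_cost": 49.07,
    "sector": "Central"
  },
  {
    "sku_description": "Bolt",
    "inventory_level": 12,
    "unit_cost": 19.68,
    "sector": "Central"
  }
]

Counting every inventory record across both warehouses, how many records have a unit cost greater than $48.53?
5

Schema mapping: "unit_price" (warehouse_alpha) = "unit_cost" (warehouse_gamma) = unit cost

Records > $48.53 in warehouse_alpha: 3
Records > $48.53 in warehouse_gamma: 2

Total count: 3 + 2 = 5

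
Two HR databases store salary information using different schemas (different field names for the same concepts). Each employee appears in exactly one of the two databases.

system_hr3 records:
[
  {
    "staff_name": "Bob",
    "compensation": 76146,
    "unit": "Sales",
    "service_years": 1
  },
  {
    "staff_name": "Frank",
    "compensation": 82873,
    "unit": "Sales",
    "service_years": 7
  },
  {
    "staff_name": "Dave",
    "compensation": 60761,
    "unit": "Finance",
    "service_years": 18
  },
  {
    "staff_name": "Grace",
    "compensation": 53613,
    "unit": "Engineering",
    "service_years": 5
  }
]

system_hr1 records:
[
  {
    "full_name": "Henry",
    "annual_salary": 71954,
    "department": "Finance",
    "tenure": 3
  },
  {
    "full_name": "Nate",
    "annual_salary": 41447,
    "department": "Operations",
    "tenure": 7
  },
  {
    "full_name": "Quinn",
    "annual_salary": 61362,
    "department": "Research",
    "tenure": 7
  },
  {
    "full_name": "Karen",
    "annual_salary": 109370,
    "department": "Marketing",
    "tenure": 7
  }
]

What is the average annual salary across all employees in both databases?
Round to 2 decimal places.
69690.75

Schema mapping: "compensation" (system_hr3) = "annual_salary" (system_hr1) = annual salary

All salaries: [76146, 82873, 60761, 53613, 71954, 41447, 61362, 109370]
Sum: 557526
Count: 8
Average: 557526 / 8 = 69690.75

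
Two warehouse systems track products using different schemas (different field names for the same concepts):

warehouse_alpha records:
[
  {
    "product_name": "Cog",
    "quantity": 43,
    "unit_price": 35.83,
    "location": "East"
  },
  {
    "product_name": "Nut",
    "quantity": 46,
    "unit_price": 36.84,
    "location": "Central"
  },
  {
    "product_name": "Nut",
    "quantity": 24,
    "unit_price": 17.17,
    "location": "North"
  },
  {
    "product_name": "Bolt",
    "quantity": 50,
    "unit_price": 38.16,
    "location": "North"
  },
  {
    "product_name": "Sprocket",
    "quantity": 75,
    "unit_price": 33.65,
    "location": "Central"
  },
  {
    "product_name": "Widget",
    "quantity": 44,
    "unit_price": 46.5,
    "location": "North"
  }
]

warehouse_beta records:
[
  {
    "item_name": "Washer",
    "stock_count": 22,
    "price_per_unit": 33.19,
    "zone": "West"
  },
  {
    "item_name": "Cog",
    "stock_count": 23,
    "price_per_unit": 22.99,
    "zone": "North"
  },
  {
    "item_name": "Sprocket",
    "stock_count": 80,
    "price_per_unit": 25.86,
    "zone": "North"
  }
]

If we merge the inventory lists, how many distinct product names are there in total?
6

Schema mapping: "product_name" (warehouse_alpha) = "item_name" (warehouse_beta) = product name

Products in warehouse_alpha: ['Bolt', 'Cog', 'Nut', 'Sprocket', 'Widget']
Products in warehouse_beta: ['Cog', 'Sprocket', 'Washer']

Union (unique products): ['Bolt', 'Cog', 'Nut', 'Sprocket', 'Washer', 'Widget']
Count: 6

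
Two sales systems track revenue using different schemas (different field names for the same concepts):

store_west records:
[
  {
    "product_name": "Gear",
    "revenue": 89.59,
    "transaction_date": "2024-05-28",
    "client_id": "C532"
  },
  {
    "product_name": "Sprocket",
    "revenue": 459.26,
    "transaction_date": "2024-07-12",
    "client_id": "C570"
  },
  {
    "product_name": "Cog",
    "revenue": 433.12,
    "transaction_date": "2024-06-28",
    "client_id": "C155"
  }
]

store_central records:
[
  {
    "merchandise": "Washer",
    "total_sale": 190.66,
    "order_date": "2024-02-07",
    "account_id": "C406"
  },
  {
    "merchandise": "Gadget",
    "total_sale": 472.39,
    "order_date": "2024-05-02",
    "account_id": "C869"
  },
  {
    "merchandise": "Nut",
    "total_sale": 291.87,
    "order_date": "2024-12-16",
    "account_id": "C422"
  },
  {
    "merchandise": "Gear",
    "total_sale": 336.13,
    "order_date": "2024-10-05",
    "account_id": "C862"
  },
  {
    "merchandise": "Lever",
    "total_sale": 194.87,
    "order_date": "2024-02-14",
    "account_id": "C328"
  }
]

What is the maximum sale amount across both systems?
472.39

Reconcile: "revenue" (store_west) = "total_sale" (store_central) = sale amount

Maximum in store_west: 459.26
Maximum in store_central: 472.39

Overall maximum: max(459.26, 472.39) = 472.39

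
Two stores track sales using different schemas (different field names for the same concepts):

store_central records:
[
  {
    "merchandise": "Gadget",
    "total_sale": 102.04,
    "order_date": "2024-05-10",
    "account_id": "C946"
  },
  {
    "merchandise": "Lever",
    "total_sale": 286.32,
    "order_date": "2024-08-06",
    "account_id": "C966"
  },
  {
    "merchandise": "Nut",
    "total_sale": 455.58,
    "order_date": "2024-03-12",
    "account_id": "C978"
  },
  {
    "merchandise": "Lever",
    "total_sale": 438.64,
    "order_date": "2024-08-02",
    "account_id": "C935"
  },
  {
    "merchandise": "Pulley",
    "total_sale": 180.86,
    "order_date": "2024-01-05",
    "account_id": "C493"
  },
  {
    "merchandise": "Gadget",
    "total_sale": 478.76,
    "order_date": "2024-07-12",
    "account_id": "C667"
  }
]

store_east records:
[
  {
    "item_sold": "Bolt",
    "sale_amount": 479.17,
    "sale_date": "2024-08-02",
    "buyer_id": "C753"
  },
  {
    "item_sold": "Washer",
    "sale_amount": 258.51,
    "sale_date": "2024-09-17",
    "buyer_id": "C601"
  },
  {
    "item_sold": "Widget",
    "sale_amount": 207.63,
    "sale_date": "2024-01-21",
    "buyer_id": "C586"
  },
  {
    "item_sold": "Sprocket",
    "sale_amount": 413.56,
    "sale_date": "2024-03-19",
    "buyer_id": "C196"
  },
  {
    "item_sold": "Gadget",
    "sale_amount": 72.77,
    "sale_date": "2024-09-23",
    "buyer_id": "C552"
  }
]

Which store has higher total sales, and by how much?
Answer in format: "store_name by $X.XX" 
store_central by $510.56

Schema mapping: "total_sale" (store_central) = "sale_amount" (store_east) = sale amount

Total for store_central: 1942.20
Total for store_east: 1431.64

Difference: |1942.20 - 1431.64| = 510.56
store_central has higher sales by $510.56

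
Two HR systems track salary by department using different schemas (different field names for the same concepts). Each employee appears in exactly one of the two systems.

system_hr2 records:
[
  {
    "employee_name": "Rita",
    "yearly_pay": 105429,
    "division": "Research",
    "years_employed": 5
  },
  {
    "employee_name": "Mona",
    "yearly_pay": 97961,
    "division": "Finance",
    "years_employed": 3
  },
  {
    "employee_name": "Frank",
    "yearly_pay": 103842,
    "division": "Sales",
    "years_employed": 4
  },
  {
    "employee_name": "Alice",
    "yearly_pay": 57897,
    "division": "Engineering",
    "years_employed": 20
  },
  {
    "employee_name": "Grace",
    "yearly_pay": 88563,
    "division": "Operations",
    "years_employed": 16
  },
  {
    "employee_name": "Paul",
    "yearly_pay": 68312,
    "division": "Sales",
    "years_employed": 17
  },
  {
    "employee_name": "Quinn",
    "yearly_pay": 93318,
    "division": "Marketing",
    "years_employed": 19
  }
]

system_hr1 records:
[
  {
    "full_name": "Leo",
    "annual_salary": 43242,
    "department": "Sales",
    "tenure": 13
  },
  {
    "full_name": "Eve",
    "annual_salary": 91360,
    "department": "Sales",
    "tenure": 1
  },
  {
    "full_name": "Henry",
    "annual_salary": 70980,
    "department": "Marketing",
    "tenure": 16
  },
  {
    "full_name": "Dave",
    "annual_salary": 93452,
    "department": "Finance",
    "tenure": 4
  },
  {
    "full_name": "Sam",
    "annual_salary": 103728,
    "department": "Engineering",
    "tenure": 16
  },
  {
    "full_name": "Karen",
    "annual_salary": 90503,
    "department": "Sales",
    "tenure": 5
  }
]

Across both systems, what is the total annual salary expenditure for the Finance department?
191413

Schema mappings:
- "division" (system_hr2) = "department" (system_hr1) = department
- "yearly_pay" (system_hr2) = "annual_salary" (system_hr1) = salary

Finance salaries from system_hr2: 97961
Finance salaries from system_hr1: 93452

Total: 97961 + 93452 = 191413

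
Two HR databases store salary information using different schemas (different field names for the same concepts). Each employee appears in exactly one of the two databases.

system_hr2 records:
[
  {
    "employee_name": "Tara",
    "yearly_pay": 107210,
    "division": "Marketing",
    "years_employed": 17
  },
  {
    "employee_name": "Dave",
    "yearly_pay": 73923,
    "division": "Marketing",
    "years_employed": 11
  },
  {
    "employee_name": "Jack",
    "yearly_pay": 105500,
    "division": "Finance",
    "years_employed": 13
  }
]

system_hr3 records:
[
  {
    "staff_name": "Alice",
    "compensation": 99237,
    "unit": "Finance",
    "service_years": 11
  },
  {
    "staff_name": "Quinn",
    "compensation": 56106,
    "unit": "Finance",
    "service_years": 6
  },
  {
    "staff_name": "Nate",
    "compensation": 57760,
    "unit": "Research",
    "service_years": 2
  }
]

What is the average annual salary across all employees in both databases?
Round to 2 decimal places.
83289.33

Schema mapping: "yearly_pay" (system_hr2) = "compensation" (system_hr3) = annual salary

All salaries: [107210, 73923, 105500, 99237, 56106, 57760]
Sum: 499736
Count: 6
Average: 499736 / 6 = 83289.33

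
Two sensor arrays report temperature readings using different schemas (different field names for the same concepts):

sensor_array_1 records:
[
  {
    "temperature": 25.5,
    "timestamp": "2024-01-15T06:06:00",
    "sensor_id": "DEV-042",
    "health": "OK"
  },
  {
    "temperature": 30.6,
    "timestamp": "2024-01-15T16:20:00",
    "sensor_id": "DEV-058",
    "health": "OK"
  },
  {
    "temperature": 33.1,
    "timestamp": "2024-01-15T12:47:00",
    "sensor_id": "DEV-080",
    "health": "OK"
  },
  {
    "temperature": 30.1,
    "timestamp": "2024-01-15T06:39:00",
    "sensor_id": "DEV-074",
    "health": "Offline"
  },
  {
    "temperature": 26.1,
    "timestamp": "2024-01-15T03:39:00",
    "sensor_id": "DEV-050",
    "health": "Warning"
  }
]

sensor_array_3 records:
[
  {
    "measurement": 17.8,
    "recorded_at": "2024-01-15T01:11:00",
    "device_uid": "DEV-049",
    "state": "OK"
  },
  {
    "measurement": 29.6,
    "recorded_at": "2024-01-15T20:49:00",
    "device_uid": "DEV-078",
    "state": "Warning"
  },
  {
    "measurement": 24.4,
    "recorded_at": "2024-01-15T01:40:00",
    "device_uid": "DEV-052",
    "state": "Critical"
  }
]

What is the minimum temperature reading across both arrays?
17.8

Schema mapping: "temperature" (sensor_array_1) = "measurement" (sensor_array_3) = temperature reading

Minimum in sensor_array_1: 25.5
Minimum in sensor_array_3: 17.8

Overall minimum: min(25.5, 17.8) = 17.8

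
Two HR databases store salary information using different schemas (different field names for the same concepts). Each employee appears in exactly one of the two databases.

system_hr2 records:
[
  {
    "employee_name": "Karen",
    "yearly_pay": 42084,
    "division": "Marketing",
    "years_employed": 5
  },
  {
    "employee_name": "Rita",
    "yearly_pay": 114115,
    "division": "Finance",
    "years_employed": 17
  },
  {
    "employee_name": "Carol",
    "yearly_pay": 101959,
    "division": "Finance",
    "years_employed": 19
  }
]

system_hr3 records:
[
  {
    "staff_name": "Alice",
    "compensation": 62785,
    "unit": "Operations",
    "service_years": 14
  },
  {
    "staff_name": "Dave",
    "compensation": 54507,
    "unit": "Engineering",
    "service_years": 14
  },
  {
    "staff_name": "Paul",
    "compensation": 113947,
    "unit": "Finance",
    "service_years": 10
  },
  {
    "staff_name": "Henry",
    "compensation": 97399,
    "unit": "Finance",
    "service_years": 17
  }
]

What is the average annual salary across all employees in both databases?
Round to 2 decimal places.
83828.00

Schema mapping: "yearly_pay" (system_hr2) = "compensation" (system_hr3) = annual salary

All salaries: [42084, 114115, 101959, 62785, 54507, 113947, 97399]
Sum: 586796
Count: 7
Average: 586796 / 7 = 83828.00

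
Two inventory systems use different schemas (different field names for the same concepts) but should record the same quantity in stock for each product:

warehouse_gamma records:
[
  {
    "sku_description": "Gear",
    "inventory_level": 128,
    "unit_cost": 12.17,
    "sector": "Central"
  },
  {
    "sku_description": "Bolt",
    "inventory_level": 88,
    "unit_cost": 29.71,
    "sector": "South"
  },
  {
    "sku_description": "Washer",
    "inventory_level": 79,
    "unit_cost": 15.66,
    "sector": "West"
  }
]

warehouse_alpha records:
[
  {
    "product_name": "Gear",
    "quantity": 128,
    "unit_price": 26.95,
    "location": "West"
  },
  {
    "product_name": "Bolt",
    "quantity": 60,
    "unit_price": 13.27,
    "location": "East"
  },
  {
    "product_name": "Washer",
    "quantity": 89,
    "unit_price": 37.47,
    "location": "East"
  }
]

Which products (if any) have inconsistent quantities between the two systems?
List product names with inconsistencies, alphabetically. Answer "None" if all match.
Bolt, Washer

Schema mappings:
- "sku_description" (warehouse_gamma) = "product_name" (warehouse_alpha) = product name
- "inventory_level" (warehouse_gamma) = "quantity" (warehouse_alpha) = quantity

Comparison:
  Gear: 128 vs 128 - MATCH
  Bolt: 88 vs 60 - MISMATCH
  Washer: 79 vs 89 - MISMATCH

Products with inconsistencies: Bolt, Washer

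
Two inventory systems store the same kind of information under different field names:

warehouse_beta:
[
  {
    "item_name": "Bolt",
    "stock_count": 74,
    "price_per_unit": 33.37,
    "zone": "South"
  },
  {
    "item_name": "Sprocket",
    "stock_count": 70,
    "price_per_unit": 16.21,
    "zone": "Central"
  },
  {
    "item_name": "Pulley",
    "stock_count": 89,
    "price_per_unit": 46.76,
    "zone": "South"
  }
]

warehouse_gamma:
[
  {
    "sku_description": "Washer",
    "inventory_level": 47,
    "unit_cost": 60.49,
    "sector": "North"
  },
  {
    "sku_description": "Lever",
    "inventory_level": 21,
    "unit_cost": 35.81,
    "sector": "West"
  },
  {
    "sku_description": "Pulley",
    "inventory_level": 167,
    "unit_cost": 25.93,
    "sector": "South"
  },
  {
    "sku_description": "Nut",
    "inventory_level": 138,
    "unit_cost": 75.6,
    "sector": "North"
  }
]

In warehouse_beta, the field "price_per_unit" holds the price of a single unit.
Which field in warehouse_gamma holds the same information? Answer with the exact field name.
unit_cost

In warehouse_beta, "price_per_unit" holds the price of a single unit.
The fields in warehouse_gamma are: "sku_description", "inventory_level", "unit_cost", "sector".
"unit_cost" is the match: the name refers to the same concept and its values are decimal currency amounts (e.g. 60.49, 35.81).
The other fields ("sku_description", "inventory_level", "sector") hold different kinds of data.

So "price_per_unit" in warehouse_beta corresponds to "unit_cost" in warehouse_gamma.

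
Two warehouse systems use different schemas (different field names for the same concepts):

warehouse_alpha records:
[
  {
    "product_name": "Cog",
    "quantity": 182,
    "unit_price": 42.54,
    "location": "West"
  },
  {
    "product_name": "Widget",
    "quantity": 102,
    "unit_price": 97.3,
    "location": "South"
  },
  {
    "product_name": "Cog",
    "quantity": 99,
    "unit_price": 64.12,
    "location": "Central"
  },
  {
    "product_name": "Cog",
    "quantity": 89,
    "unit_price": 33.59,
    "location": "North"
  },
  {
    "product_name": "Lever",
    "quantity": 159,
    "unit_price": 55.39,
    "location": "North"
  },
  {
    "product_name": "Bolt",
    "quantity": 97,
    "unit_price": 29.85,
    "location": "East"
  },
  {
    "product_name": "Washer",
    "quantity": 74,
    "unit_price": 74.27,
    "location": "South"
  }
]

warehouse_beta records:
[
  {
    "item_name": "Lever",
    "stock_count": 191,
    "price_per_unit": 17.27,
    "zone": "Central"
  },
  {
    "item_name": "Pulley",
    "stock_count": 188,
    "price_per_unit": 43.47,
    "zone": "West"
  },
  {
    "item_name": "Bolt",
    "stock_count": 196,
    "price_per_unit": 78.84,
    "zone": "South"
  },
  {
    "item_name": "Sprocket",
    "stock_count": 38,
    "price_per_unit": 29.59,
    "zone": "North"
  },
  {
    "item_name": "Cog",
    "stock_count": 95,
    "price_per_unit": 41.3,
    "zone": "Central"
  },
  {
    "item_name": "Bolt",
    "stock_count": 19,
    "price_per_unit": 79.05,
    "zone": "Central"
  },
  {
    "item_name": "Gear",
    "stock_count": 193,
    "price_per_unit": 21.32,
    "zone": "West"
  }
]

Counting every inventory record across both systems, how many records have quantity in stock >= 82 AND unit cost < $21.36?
2

Schema mappings:
- "quantity" (warehouse_alpha) = "stock_count" (warehouse_beta) = quantity
- "unit_price" (warehouse_alpha) = "price_per_unit" (warehouse_beta) = unit cost

Records meeting both conditions in warehouse_alpha: 0
Records meeting both conditions in warehouse_beta: 2

Total: 0 + 2 = 2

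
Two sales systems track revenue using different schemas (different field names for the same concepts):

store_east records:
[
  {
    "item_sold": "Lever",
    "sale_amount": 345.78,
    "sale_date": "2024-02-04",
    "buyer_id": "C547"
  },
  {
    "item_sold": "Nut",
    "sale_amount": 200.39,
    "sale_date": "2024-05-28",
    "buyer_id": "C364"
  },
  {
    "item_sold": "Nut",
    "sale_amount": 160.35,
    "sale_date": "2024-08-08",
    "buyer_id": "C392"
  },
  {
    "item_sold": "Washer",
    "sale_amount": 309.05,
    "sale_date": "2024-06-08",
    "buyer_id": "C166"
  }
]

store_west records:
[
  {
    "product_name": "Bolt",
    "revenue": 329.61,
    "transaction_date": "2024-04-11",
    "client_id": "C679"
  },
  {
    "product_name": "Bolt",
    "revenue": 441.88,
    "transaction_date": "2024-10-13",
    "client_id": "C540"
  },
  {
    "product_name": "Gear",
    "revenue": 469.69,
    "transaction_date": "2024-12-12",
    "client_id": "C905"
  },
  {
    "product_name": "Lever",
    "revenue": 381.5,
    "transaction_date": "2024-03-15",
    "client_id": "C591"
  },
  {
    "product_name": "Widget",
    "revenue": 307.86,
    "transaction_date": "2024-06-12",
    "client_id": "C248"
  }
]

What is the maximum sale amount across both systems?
469.69

Reconcile: "sale_amount" (store_east) = "revenue" (store_west) = sale amount

Maximum in store_east: 345.78
Maximum in store_west: 469.69

Overall maximum: max(345.78, 469.69) = 469.69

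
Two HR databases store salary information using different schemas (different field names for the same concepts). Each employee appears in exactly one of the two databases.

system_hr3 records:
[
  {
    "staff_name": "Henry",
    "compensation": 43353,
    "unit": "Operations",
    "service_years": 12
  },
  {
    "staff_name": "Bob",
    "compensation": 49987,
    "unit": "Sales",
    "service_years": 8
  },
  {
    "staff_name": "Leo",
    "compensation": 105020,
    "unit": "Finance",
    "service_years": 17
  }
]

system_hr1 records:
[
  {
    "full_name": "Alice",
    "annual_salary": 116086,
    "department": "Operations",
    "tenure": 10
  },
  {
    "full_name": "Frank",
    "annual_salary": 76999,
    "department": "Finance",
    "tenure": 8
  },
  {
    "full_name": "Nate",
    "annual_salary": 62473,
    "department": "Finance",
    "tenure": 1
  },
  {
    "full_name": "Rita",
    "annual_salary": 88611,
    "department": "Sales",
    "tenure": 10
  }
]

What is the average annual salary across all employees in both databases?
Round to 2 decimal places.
77504.14

Schema mapping: "compensation" (system_hr3) = "annual_salary" (system_hr1) = annual salary

All salaries: [43353, 49987, 105020, 116086, 76999, 62473, 88611]
Sum: 542529
Count: 7
Average: 542529 / 7 = 77504.14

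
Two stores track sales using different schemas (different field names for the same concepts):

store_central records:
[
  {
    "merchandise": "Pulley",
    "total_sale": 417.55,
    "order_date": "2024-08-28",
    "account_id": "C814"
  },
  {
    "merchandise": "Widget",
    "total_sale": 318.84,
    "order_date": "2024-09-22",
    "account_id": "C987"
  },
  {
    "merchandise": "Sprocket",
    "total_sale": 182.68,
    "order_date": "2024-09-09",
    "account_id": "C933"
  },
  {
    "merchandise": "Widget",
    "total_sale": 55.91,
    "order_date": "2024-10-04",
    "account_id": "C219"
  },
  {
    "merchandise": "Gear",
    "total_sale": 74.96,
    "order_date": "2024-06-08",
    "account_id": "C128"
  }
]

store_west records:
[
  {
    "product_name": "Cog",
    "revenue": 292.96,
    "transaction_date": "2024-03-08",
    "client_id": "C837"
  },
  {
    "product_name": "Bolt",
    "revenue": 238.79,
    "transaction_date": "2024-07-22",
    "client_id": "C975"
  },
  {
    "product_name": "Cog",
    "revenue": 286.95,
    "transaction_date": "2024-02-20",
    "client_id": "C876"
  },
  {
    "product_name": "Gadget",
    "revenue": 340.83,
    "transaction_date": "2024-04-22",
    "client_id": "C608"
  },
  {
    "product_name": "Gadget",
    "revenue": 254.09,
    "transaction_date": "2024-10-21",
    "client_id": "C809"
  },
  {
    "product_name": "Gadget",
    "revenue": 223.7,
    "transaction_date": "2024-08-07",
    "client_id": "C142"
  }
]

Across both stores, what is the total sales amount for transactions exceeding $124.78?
2556.39

Schema mapping: "total_sale" (store_central) = "revenue" (store_west) = sale amount

Sum of sales > $124.78 in store_central: 919.07
Sum of sales > $124.78 in store_west: 1637.32

Total: 919.07 + 1637.32 = 2556.39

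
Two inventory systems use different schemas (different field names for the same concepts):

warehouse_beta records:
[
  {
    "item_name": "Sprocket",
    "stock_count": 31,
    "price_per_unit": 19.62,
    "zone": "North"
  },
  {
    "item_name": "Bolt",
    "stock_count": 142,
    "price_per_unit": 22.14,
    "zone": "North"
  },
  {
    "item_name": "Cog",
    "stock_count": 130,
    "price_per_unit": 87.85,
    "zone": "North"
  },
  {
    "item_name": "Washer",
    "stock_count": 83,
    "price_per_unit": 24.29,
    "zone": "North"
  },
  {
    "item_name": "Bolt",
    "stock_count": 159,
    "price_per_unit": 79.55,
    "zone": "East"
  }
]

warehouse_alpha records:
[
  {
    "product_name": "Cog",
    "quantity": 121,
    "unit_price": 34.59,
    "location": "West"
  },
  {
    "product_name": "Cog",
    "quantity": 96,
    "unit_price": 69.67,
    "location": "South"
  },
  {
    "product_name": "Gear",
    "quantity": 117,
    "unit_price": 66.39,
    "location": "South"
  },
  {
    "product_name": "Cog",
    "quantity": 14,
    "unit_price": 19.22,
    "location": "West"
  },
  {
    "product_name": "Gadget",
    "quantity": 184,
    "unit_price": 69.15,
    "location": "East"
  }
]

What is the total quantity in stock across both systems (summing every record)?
1077

To reconcile these schemas, identify the field holding the quantity in stock in each system:
1. In warehouse_beta it is "stock_count"
2. In warehouse_alpha it is "quantity"

From warehouse_beta: 31 + 142 + 130 + 83 + 159 = 545
From warehouse_alpha: 121 + 96 + 117 + 14 + 184 = 532

Total: 545 + 532 = 1077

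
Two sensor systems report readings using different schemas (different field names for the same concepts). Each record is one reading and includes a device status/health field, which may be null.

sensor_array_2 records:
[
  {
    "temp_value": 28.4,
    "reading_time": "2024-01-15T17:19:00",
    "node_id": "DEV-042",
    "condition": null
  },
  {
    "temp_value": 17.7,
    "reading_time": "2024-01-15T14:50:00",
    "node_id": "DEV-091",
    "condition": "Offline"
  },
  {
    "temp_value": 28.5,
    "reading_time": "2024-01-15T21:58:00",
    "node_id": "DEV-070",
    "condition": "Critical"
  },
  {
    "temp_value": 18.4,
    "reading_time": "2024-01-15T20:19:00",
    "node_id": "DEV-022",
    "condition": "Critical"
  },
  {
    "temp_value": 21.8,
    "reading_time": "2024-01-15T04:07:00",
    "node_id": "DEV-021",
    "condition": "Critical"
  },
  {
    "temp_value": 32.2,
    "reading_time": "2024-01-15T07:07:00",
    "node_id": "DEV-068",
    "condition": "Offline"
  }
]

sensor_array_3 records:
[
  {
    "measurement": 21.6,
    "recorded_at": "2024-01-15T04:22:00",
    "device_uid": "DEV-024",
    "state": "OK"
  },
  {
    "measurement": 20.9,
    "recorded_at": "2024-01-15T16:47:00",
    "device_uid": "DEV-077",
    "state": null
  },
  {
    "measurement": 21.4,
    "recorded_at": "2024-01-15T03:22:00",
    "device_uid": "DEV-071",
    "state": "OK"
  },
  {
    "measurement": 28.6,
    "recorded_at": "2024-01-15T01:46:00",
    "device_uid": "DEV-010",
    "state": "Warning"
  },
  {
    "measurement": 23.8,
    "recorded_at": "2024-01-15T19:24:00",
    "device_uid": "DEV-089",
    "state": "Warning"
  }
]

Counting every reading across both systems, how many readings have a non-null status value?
9

Schema mapping: "condition" (sensor_array_2) = "state" (sensor_array_3) = status

Non-null in sensor_array_2: 5
Non-null in sensor_array_3: 4

Total non-null: 5 + 4 = 9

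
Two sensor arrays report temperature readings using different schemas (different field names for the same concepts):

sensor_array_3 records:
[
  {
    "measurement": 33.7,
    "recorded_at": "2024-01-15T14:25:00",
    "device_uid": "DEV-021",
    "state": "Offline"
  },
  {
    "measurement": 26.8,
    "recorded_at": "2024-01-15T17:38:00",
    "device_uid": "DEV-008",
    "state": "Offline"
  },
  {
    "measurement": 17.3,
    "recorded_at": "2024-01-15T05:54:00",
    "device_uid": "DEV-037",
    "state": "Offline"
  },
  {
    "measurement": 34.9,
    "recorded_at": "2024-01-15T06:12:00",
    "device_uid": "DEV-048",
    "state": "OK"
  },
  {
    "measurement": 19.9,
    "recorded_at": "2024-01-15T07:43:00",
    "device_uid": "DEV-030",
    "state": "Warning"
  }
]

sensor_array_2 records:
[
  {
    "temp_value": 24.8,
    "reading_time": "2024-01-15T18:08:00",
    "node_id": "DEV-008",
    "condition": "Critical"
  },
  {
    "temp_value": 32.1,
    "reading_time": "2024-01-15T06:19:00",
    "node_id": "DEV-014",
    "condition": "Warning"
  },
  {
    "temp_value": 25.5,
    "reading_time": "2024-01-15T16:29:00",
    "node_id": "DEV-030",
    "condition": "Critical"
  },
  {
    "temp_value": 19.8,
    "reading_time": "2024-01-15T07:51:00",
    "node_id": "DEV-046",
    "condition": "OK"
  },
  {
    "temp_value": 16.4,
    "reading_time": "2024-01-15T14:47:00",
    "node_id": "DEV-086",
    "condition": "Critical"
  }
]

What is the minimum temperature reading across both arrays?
16.4

Schema mapping: "measurement" (sensor_array_3) = "temp_value" (sensor_array_2) = temperature reading

Minimum in sensor_array_3: 17.3
Minimum in sensor_array_2: 16.4

Overall minimum: min(17.3, 16.4) = 16.4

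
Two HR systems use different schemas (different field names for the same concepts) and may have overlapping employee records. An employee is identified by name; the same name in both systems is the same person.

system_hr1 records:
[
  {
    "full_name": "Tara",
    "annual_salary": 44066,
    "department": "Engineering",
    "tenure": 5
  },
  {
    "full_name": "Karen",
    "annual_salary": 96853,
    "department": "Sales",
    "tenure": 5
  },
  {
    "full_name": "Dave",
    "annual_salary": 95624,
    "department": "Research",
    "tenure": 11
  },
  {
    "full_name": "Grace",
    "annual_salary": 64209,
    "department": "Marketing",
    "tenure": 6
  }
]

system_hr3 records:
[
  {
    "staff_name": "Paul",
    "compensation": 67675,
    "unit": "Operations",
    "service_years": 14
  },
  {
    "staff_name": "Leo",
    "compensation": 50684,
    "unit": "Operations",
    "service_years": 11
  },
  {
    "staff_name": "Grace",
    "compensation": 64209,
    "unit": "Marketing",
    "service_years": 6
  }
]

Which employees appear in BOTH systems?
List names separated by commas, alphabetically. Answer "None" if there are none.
Grace

Schema mapping: "full_name" (system_hr1) = "staff_name" (system_hr3) = employee name

Names in system_hr1: ['Dave', 'Grace', 'Karen', 'Tara']
Names in system_hr3: ['Grace', 'Leo', 'Paul']

Intersection: ['Grace']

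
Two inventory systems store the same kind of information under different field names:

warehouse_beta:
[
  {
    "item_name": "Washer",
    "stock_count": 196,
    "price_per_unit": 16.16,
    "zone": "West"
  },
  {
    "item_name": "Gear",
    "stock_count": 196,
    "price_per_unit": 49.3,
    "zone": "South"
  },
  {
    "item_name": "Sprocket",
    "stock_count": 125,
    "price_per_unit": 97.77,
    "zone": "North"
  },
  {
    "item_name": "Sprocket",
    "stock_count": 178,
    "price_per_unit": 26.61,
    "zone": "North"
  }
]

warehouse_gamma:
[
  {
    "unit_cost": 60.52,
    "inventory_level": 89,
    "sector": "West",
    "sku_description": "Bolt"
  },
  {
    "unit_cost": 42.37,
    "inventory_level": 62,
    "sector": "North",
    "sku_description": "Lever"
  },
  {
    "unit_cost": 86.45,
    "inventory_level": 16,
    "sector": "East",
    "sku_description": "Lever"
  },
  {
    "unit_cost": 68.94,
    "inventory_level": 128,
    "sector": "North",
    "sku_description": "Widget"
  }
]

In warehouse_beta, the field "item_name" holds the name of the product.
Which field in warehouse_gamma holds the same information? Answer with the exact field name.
sku_description

In warehouse_beta, "item_name" holds the name of the product.
The fields in warehouse_gamma are: "unit_cost", "inventory_level", "sector", "sku_description".
"sku_description" is the match: the name refers to the same concept and its values are product-name strings (e.g. 'Bolt', 'Lever').
The other fields ("unit_cost", "inventory_level", "sector") hold different kinds of data.

So "item_name" in warehouse_beta corresponds to "sku_description" in warehouse_gamma.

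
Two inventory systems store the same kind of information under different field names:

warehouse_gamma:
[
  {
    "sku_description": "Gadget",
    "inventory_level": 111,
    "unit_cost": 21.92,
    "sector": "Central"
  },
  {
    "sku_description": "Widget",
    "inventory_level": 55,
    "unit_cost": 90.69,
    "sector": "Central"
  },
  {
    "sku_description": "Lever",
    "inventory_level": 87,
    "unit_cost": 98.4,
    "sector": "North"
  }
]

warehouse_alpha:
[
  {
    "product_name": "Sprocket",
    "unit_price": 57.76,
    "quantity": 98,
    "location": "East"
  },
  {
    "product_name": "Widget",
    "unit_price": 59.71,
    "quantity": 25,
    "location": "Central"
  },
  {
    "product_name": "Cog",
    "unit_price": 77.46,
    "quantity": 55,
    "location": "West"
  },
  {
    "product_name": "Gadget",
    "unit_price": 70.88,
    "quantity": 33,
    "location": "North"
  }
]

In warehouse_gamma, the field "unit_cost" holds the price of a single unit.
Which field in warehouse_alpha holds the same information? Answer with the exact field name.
unit_price

In warehouse_gamma, "unit_cost" holds the price of a single unit.
The fields in warehouse_alpha are: "product_name", "unit_price", "quantity", "location".
"unit_price" is the match: the name refers to the same concept and its values are decimal currency amounts (e.g. 57.76, 59.71).
The other fields ("product_name", "quantity", "location") hold different kinds of data.

So "unit_cost" in warehouse_gamma corresponds to "unit_price" in warehouse_alpha.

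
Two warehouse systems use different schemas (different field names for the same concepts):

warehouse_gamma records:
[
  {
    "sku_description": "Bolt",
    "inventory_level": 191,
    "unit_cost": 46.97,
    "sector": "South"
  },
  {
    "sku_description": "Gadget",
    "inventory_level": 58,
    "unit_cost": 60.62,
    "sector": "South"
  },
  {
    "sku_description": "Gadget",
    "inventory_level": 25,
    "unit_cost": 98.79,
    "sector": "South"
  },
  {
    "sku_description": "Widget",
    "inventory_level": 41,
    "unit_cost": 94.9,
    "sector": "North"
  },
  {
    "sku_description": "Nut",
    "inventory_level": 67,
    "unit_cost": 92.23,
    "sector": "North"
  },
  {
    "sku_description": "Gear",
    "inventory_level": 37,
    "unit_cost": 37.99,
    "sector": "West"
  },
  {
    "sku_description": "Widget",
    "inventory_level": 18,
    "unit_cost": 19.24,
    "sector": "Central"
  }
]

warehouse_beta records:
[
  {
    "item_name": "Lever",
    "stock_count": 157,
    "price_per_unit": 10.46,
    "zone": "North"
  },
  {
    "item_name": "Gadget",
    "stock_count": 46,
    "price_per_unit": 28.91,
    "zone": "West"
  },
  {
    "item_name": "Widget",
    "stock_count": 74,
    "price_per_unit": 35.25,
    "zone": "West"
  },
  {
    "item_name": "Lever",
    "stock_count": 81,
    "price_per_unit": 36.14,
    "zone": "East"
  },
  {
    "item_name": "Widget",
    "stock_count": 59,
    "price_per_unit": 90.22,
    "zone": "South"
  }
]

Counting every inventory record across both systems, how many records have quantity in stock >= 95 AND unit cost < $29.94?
1

Schema mappings:
- "inventory_level" (warehouse_gamma) = "stock_count" (warehouse_beta) = quantity
- "unit_cost" (warehouse_gamma) = "price_per_unit" (warehouse_beta) = unit cost

Records meeting both conditions in warehouse_gamma: 0
Records meeting both conditions in warehouse_beta: 1

Total: 0 + 1 = 1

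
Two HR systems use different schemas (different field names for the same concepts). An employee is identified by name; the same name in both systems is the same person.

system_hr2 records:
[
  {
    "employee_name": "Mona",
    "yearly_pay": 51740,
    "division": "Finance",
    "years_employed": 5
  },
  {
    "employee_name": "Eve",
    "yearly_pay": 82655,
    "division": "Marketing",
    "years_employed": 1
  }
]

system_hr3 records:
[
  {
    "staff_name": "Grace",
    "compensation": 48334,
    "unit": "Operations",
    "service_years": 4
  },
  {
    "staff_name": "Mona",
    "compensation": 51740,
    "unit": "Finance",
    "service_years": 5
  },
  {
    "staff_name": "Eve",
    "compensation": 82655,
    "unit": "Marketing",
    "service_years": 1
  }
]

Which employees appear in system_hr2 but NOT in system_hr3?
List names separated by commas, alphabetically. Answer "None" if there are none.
None

Schema mapping: "employee_name" (system_hr2) = "staff_name" (system_hr3) = employee name

Names in system_hr2: ['Eve', 'Mona']
Names in system_hr3: ['Eve', 'Grace', 'Mona']

In system_hr2 but not system_hr3: None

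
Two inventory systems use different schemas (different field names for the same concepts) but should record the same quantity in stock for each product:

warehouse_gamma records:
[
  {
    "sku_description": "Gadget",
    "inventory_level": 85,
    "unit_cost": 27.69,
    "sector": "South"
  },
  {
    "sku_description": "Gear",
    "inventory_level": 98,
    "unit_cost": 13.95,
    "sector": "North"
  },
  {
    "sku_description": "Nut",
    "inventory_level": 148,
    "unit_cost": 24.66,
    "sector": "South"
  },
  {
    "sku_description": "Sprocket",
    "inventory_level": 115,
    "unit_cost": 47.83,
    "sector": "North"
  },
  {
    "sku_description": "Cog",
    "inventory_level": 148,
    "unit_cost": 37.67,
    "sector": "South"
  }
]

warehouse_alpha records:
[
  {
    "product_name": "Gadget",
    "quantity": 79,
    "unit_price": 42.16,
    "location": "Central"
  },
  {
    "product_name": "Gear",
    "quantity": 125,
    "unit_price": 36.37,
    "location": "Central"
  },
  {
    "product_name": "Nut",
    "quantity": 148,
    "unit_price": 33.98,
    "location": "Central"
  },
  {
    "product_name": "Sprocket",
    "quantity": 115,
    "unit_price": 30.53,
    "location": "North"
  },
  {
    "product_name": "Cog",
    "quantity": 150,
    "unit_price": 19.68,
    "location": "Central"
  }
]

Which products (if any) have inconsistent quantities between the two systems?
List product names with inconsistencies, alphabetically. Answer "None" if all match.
Cog, Gadget, Gear

Schema mappings:
- "sku_description" (warehouse_gamma) = "product_name" (warehouse_alpha) = product name
- "inventory_level" (warehouse_gamma) = "quantity" (warehouse_alpha) = quantity

Comparison:
  Gadget: 85 vs 79 - MISMATCH
  Gear: 98 vs 125 - MISMATCH
  Nut: 148 vs 148 - MATCH
  Sprocket: 115 vs 115 - MATCH
  Cog: 148 vs 150 - MISMATCH

Products with inconsistencies: Cog, Gadget, Gear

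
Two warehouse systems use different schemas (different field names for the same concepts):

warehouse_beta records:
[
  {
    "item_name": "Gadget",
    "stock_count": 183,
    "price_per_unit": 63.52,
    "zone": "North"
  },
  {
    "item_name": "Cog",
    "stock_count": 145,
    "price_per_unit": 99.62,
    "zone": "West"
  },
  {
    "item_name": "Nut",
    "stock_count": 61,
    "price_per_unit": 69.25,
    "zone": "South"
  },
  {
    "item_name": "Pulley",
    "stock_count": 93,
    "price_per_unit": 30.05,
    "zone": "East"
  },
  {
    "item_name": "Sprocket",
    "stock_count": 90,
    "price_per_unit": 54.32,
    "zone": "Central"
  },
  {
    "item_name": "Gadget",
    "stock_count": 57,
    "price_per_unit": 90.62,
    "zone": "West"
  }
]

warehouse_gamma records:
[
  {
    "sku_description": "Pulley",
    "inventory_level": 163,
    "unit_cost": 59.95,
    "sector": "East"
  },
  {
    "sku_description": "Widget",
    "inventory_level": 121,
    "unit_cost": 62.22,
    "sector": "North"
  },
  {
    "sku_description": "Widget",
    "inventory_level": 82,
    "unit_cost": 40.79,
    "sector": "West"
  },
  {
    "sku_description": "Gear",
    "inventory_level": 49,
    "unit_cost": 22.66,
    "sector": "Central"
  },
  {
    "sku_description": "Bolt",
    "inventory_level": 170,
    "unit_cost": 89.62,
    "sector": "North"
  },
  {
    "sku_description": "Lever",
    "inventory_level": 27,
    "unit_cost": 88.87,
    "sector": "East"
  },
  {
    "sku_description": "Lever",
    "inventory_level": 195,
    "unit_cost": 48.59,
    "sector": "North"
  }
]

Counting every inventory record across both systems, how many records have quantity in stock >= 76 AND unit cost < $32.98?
1

Schema mappings:
- "stock_count" (warehouse_beta) = "inventory_level" (warehouse_gamma) = quantity
- "price_per_unit" (warehouse_beta) = "unit_cost" (warehouse_gamma) = unit cost

Records meeting both conditions in warehouse_beta: 1
Records meeting both conditions in warehouse_gamma: 0

Total: 1 + 0 = 1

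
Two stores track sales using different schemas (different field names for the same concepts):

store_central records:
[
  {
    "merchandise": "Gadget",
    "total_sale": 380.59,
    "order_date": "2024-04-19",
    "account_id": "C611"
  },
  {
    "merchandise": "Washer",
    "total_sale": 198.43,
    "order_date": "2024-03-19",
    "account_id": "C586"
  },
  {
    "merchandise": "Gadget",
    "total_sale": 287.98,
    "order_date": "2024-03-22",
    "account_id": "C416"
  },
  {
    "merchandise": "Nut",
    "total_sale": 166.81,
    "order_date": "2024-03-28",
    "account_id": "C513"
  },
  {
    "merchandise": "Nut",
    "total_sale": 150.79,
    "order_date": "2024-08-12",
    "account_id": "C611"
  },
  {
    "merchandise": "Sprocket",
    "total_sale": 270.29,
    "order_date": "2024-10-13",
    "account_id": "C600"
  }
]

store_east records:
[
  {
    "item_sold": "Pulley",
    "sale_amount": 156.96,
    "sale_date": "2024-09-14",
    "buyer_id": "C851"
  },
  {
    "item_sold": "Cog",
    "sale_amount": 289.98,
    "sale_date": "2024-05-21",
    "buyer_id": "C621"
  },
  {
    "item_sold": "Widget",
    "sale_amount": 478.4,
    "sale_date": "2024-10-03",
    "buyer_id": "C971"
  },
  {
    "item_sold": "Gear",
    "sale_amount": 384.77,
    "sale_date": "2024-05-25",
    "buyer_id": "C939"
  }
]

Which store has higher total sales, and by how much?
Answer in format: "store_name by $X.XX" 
store_central by $144.78

Schema mapping: "total_sale" (store_central) = "sale_amount" (store_east) = sale amount

Total for store_central: 1454.89
Total for store_east: 1310.11

Difference: |1454.89 - 1310.11| = 144.78
store_central has higher sales by $144.78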